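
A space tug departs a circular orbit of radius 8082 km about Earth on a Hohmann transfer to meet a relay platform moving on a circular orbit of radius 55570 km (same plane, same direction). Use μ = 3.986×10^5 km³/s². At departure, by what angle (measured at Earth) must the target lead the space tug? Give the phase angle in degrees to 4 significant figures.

The Hohmann ellipse has a_t = (r₁ + r₂)/2 = 31826 km.
The half-period of the transfer ellipse is t = π√(a_t³/μ) = 28252.3 s.
The target's mean motion on its circular orbit is ω₂ = √(μ/r₂³) = 4.81957×10^-5 rad/s.
Angle swept by the target during transfer: ω₂·t = 1.36164 rad = 78.02°.
The space tug traverses 180° on the transfer ellipse, so the target must lead by 180° − 78.02° = 102.0°.

φ = 102.0°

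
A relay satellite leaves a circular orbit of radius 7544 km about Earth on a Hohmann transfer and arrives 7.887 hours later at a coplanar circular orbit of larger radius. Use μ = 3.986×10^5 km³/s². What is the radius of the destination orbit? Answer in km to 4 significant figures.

Transfer time t = 7.887 hours = 28393.2 s, and t = π√(a_t³/μ).
So a_t = (μ t²/π²)^(1/3) = (3.986×10^5 × (28393.2)² / π²)^(1/3) = 31932 km.
Since a_t = (r₁ + r₂)/2, r₂ = 2a_t − r₁ = 2×31932 − 7544 = 56320 km.

r₂ = 56320 km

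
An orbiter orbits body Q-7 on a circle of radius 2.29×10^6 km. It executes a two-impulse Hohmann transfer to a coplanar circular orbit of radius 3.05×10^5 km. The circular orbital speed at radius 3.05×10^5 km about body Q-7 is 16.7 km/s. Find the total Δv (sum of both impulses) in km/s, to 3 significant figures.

From the circular-orbit relation v² = μ/r at r = 3.05×10^5 km: μ = v²r = (16.7)² × 3.05×10^5 = 8.50614×10^7 km³/s².
Semi-major axis of the transfer orbit: a_t = (2.290×10^6 + 3.050×10^5)/2 = 1.2975×10^6 km.
At r₁ the circular-orbit speed is v₁ = √(μ/r₁) = 6.095 km/s.
On the transfer ellipse at r₁, vis-viva equation gives v_a = √[μ(2/r₁ − 1/a_t)] = 2.955 km/s.
First burn Δv₁ = |v_a − v₁| = 3.140 km/s.
At r₂, v₂ = √(μ/r₂) = 16.700 km/s.
Transfer-orbit speed at r₂: v_p = √[μ(2/r₂ − 1/a_t)] = 22.186 km/s.
Second burn Δv₂ = |v₂ − v_p| = 5.486 km/s.
Total Δv = Δv₁ + Δv₂ = 8.626 km/s.

Δv = 8.63 km/s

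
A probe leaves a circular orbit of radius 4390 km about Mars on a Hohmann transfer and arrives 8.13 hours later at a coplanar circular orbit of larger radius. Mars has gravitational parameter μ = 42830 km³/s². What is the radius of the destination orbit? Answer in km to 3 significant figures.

Transfer time t = 8.13 hours = 29268 s, and t = π√(a_t³/μ).
So a_t = (μ t²/π²)^(1/3) = (42830 × (29268)² / π²)^(1/3) = 15491 km.
Since a_t = (r₁ + r₂)/2, r₂ = 2a_t − r₁ = 2×15491 − 4390 = 26592 km.

r₂ = 26600 km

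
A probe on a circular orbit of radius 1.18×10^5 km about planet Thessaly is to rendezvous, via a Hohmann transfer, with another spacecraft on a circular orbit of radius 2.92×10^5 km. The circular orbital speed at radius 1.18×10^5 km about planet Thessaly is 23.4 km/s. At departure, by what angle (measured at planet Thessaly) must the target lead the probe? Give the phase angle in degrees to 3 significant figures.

φ = 74.1°

From the circular-orbit relation v² = μ/r at r = 1.18×10^5 km: μ = v²r = (23.4)² × 1.18×10^5 = 6.46121×10^7 km³/s².
Semi-major axis of the transfer orbit: a_t = (1.180×10^5 + 2.920×10^5)/2 = 2.050×10^5 km.
The half-period of the transfer ellipse is t = π√(a_t³/μ) = 36280 s.
Target angular speed ω₂ = √(μ/r₂³) = 5.094×10^-5 rad/s.
Angle swept by the target during transfer: ω₂·t = 1.848 rad = 105.9°.
The probe traverses 180° on the transfer ellipse, so the target must lead by 180° − 105.9° = 74.1°.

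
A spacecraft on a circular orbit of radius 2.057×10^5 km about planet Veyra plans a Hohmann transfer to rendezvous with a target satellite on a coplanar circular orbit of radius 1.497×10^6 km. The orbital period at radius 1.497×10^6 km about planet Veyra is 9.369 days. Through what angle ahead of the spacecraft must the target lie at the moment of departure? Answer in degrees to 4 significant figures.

φ = 102.8°

From Kepler's third law T² = 4π²r³/μ at r = 1.497×10^6 km, T = 9.369 days = 9.369 × 86400 s = 8.094816×10^5 s: μ = 4π²r³/T² = 2.02121×10^8 km³/s².
The Hohmann ellipse has a_t = (r₁ + r₂)/2 = 8.5135×10^5 km.
The half-period of the transfer ellipse is t = π√(a_t³/μ) = 1.73583×10^5 s.
The target's mean motion on its circular orbit is ω₂ = √(μ/r₂³) = 7.76199×10^-6 rad/s.
Angle swept by the target during transfer: ω₂·t = 1.34735 rad = 77.20°.
Arrival is 180° from departure on the ellipse, so φ = 180° − 77.20° = 102.8°.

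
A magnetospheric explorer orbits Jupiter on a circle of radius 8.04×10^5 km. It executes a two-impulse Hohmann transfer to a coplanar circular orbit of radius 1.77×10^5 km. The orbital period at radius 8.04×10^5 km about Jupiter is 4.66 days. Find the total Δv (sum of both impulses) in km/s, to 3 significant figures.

From Kepler's third law T² = 4π²r³/μ at r = 8.04×10^5 km, T = 4.66 days = 4.66 × 86400 s = 4.02624×10^5 s: μ = 4π²r³/T² = 1.26569×10^8 km³/s².
Semi-major axis of the transfer orbit: a_t = (8.040×10^5 + 1.770×10^5)/2 = 4.905×10^5 km.
Circular speed at r₁: v₁ = √(μ/r₁) = √(1.26569×10^8/8.040×10^5) = 12.546895 km/s.
On the transfer ellipse at r₁, vis-viva equation gives v_a = √[μ(2/r₁ − 1/a_t)] = 7.5370845 km/s.
First burn Δv₁ = |v_a − v₁| = 5.00981 km/s.
At r₂, v₂ = √(μ/r₂) = 26.74100 km/s.
Transfer-orbit speed at r₂: v_p = √[μ(2/r₂ − 1/a_t)] = 34.23625 km/s.
Second burn Δv₂ = |v₂ − v_p| = 7.49525 km/s.
Total Δv = Δv₁ + Δv₂ = 12.51 km/s.

Δv = 12.5 km/s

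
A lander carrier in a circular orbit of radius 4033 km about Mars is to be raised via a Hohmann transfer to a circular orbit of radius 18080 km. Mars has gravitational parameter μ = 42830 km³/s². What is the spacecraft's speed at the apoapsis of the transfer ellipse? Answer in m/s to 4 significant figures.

Transfer-ellipse semi-major axis a_t = (r₁ + r₂)/2 = (4033 + 18080)/2 = 11056.5 km.
At apoapsis, r = 18080 km.
From the vis-viva equation, v = √[μ(2/r − 1/a_t)] = 0.9296 km/s.

v = 929.6 m/s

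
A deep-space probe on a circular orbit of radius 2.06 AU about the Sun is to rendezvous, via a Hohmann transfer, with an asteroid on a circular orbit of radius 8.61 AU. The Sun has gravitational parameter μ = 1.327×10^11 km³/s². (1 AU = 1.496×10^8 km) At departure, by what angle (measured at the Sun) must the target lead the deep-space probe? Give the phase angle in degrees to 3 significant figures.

In km: r₁ = 2.06 × 1.496×10^8 = 3.08176×10^8 km; r₂ = 8.61 × 1.496×10^8 = 1.288056×10^9 km.
Semi-major axis of the transfer orbit: a_t = (3.08176×10^8 + 1.288056×10^9)/2 = 7.98116×10^8 km.
The half-period of the transfer ellipse is t = π√(a_t³/μ) = 1.9445×10^8 s.
The target's mean motion on its circular orbit is ω₂ = √(μ/r₂³) = 7.8801×10^-9 rad/s.
Angle swept by the target during transfer: ω₂·t = 1.5323 rad = 87.79°.
Arrival is 180° from departure on the ellipse, so φ = 180° − 87.79° = 92.2°.

φ = 92.2°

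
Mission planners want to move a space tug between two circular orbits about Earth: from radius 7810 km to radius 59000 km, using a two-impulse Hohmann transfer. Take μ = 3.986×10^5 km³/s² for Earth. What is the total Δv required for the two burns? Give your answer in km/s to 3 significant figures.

Semi-major axis of the transfer orbit: a_t = (7810 + 59000)/2 = 33405 km.
Circular speed at r₁: v₁ = √(μ/r₁) = √(3.986×10^5/7810) = 7.1440 km/s.
Transfer-orbit speed at r₁ (vis-viva equation): v_p = √[μ(2/r₁ − 1/a_t)] = 9.4943 km/s.
First burn Δv₁ = |v_p − v₁| = 2.3503 km/s.
At r₂, v₂ = √(μ/r₂) = 2.5992 km/s.
Transfer-orbit speed at r₂: v_a = √[μ(2/r₂ − 1/a_t)] = 1.2568 km/s.
Second burn Δv₂ = |v₂ − v_a| = 1.3424 km/s.
Total Δv = Δv₁ + Δv₂ = 3.693 km/s.

Δv = 3.69 km/s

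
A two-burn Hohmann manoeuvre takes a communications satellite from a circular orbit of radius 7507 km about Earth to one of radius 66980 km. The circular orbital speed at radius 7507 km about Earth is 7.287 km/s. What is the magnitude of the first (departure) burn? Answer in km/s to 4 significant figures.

From the circular-orbit relation v² = μ/r at r = 7507 km: μ = v²r = (7.287)² × 7507 = 3.98624×10^5 km³/s².
Semi-major axis of the transfer orbit: a_t = (7507 + 66980)/2 = 37243.5 km.
Circular speed at r = 7507 km: v_c = √(μ/r) = 7.287 km/s.
Transfer-orbit speed at the same r (vis-viva, a = a_t): v_t = √[μ(2/r − 1/a_t)] = 9.772 km/s.
Δv₁ = |v_t − v_c| = |9.772 − 7.287| = 2.485 km/s.

Δv₁ = 2.485 km/s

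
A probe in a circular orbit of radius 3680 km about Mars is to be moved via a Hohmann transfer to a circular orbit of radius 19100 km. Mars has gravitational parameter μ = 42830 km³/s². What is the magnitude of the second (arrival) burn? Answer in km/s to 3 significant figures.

Δv₂ = 0.646 km/s

Semi-major axis of the transfer orbit: a_t = (3680 + 19100)/2 = 11390 km.
Circular speed at r = 19100 km: v_c = √(μ/r) = 1.4975 km/s.
Vis-viva on the transfer ellipse at r = 19100 km gives v_t = √[μ(2/r − 1/a_t)] = 0.85118 km/s.
Δv₂ = |v_t − v_c| = |0.85118 − 1.4975| = 0.6463 km/s.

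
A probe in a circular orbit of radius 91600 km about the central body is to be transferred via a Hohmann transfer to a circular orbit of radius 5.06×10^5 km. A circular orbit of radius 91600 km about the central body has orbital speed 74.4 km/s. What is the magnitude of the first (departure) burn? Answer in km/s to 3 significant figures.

From the circular-orbit relation v² = μ/r at r = 91600 km: μ = v²r = (74.4)² × 91600 = 5.07039×10^8 km³/s².
Semi-major axis of the transfer orbit: a_t = (91600 + 5.060×10^5)/2 = 2.988×10^5 km.
Circular speed at r = 91600 km: v_c = √(μ/r) = 74.40 km/s.
Vis-viva on the transfer ellipse at r = 91600 km gives v_t = √[μ(2/r − 1/a_t)] = 96.82 km/s.
Δv₁ = |v_t − v_c| = |96.82 − 74.40| = 22.42 km/s.

Δv₁ = 22.4 km/s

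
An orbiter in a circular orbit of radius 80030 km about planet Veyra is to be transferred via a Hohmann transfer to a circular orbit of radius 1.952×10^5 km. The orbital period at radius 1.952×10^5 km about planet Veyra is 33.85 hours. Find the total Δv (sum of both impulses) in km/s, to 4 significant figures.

Δv = 5.391 km/s

From Kepler's third law T² = 4π²r³/μ at r = 1.952×10^5 km, T = 33.85 hours = 33.85 × 3600 s = 1.2186×10^5 s: μ = 4π²r³/T² = 1.97732×10^7 km³/s².
Semi-major axis of the transfer orbit: a_t = (80030 + 1.952×10^5)/2 = 1.37615×10^5 km.
Circular speed at r₁: v₁ = √(μ/r₁) = √(1.97732×10^7/80030) = 15.719 km/s.
Transfer-orbit speed at r₁ (vis-viva): v_p = √[μ(2/r₁ − 1/a_t)] = 18.721 km/s.
First burn Δv₁ = |v_p − v₁| = 3.002 km/s.
At r₂, v₂ = √(μ/r₂) = 10.0646 km/s.
Transfer-orbit speed at r₂: v_a = √[μ(2/r₂ − 1/a_t)] = 7.67524 km/s.
Second burn Δv₂ = |v₂ − v_a| = 2.389 km/s.
Δv = Δv₁ + Δv₂ = 3.002 + 2.389 = 5.391 km/s.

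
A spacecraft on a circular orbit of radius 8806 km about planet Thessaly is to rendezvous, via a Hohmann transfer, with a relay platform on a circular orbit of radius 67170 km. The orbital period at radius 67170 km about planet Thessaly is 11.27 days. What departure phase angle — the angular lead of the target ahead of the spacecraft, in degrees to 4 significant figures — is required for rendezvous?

φ = 103.4°

From Kepler's third law T² = 4π²r³/μ at r = 67170 km, T = 11.27 days = 11.27 × 86400 s = 9.73728×10^5 s: μ = 4π²r³/T² = 12618.6 km³/s².
Transfer-ellipse semi-major axis a_t = (r₁ + r₂)/2 = (8806 + 67170)/2 = 37988 km.
The half-period of the transfer ellipse is t = π√(a_t³/μ) = 2.0707×10^5 s.
The target's mean motion on its circular orbit is ω₂ = √(μ/r₂³) = 6.4527×10^-6 rad/s.
Angle swept by the target during transfer: ω₂·t = 1.3362 rad = 76.56°.
The spacecraft traverses 180° on the transfer ellipse, so the target must lead by 180° − 76.56° = 103.4°.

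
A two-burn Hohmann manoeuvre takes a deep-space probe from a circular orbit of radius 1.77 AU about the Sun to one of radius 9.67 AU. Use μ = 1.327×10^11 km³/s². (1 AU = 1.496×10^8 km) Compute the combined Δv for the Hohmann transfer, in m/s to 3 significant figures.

In km: r₁ = 1.77 × 1.496×10^8 = 2.64792×10^8 km; r₂ = 9.67 × 1.496×10^8 = 1.446632×10^9 km.
Transfer-ellipse semi-major axis a_t = (r₁ + r₂)/2 = (2.64792×10^8 + 1.446632×10^9)/2 = 8.55712×10^8 km.
Circular speed at r₁: v₁ = √(μ/r₁) = √(1.327×10^11/2.64792×10^8) = 22.386 km/s.
Transfer-orbit speed at r₁ (vis-viva equation): v_p = √[μ(2/r₁ − 1/a_t)] = 29.107 km/s.
First burn Δv₁ = |v_p − v₁| = 6.721 km/s.
At r₂, v₂ = √(μ/r₂) = 9.578 km/s.
Transfer-orbit speed at r₂: v_a = √[μ(2/r₂ − 1/a_t)] = 5.328 km/s.
Second burn Δv₂ = |v₂ − v_a| = 4.250 km/s.
Total Δv = Δv₁ + Δv₂ = 10.97 km/s.

Δv = 11000 m/s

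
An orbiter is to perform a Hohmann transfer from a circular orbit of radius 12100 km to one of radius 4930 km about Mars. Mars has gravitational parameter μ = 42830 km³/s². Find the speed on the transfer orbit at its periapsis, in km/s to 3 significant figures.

v = 3.51 km/s

Transfer-ellipse semi-major axis a_t = (r₁ + r₂)/2 = (12100 + 4930)/2 = 8515 km.
The periapsis of the transfer ellipse is at r = 4930 km.
From the vis-viva equation, v = √[μ(2/r − 1/a_t)] = 3.514 km/s.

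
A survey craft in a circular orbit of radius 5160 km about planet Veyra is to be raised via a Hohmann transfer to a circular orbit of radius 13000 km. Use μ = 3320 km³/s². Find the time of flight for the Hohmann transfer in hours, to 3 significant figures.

The Hohmann ellipse has a_t = (r₁ + r₂)/2 = 9080 km.
Transfer time t = π√(a_t³/μ) = π√((9080)³ / 3320) = 47170 s.
Converting: 47170 s ÷ 3600 s/hour = 13.1 hours.

t = 13.1 hours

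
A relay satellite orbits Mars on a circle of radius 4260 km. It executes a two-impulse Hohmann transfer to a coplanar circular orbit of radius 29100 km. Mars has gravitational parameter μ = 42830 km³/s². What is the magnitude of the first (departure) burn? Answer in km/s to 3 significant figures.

Δv₁ = 1.02 km/s

Transfer-ellipse semi-major axis a_t = (r₁ + r₂)/2 = (4260 + 29100)/2 = 16680 km.
On the circular orbit at r = 4260 km, v_c = √(μ/r) = 3.171 km/s.
Vis-viva on the transfer ellipse at r = 4260 km gives v_t = √[μ(2/r − 1/a_t)] = 4.188 km/s.
Δv₁ = |v_t − v_c| = |4.188 − 3.171| = 1.017 km/s.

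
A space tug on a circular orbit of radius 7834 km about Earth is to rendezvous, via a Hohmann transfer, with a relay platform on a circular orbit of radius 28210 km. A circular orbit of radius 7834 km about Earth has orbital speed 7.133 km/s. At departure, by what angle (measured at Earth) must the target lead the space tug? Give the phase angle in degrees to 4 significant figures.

φ = 88.09°

From the circular-orbit relation v² = μ/r at r = 7834 km: μ = v²r = (7.133)² × 7834 = 3.98591×10^5 km³/s².
Semi-major axis of the transfer orbit: a_t = (7834 + 28210)/2 = 18022 km.
Transfer time t = π√(a_t³/μ) = 12039 s.
Target angular speed ω₂ = √(μ/r₂³) = 1.3325×10^-4 rad/s.
Angle swept by the target during transfer: ω₂·t = 1.6042 rad = 91.91°.
Arrival is 180° from departure on the ellipse, so φ = 180° − 91.91° = 88.09°.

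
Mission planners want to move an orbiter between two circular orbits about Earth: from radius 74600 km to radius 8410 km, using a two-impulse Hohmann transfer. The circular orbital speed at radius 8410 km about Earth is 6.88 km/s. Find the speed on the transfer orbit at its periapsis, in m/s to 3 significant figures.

v = 9220 m/s

From the circular-orbit relation v² = μ/r at r = 8410 km: μ = v²r = (6.88)² × 8410 = 3.98082×10^5 km³/s².
Semi-major axis of the transfer orbit: a_t = (74600 + 8410)/2 = 41505 km.
The periapsis of the transfer ellipse is at r = 8410 km.
From the vis-viva equation, v = √[μ(2/r − 1/a_t)] = 9.224 km/s.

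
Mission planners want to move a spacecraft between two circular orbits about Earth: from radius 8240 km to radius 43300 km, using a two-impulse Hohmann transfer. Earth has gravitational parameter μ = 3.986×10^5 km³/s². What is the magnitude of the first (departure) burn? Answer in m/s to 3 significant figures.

Δv₁ = 2060 m/s

The Hohmann ellipse has a_t = (r₁ + r₂)/2 = 25770 km.
On the circular orbit at r = 8240 km, v_c = √(μ/r) = 6.9551 km/s.
Vis-viva on the transfer ellipse at r = 8240 km gives v_t = √[μ(2/r − 1/a_t)] = 9.0155 km/s.
Δv₁ = |v_t − v_c| = |9.0155 − 6.9551| = 2.060 km/s.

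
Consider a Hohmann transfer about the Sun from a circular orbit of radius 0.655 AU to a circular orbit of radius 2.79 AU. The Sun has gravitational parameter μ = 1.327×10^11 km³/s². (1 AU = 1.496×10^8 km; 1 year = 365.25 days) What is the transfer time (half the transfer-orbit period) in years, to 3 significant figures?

t = 1.13 years

In km: r₁ = 0.655 × 1.496×10^8 = 9.7988×10^7 km; r₂ = 2.79 × 1.496×10^8 = 4.17384×10^8 km.
Semi-major axis of the transfer orbit: a_t = (9.7988×10^7 + 4.17384×10^8)/2 = 2.57686×10^8 km.
Half the transfer-orbit period gives t = π√(a_t³/μ) = 3.567×10^7 s.
Converting: 3.567×10^7 s ÷ 3.15576×10^7 s/year (365.25 × 86400) = 1.13 years.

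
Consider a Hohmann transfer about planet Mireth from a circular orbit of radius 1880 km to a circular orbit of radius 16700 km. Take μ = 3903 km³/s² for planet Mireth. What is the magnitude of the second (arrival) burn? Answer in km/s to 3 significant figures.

The Hohmann ellipse has a_t = (r₁ + r₂)/2 = 9290 km.
On the circular orbit at r = 16700 km, v_c = √(μ/r) = 0.48344 km/s.
Transfer-orbit speed at the same r (vis-viva, a = a_t): v_t = √[μ(2/r − 1/a_t)] = 0.21748 km/s.
Δv₂ = |v_t − v_c| = |0.21748 − 0.48344| = 0.2660 km/s.

Δv₂ = 0.266 km/s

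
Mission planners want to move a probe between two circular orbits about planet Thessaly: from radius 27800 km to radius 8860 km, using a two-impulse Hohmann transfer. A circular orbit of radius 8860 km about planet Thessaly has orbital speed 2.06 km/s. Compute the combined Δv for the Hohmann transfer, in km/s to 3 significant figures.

Δv = 0.831 km/s

From the circular-orbit relation v² = μ/r at r = 8860 km: μ = v²r = (2.06)² × 8860 = 37598.3 km³/s².
Transfer-ellipse semi-major axis a_t = (r₁ + r₂)/2 = (27800 + 8860)/2 = 18330 km.
Circular speed at r₁: v₁ = √(μ/r₁) = √(37598.3/27800) = 1.16295 km/s.
Transfer-orbit speed at r₁ (vis-viva equation): v_a = √[μ(2/r₁ − 1/a_t)] = 0.808532 km/s.
First burn Δv₁ = |v_a − v₁| = 0.3544 km/s.
At r₂, v₂ = √(μ/r₂) = 2.0600 km/s.
Transfer-orbit speed at r₂: v_p = √[μ(2/r₂ − 1/a_t)] = 2.5369 km/s.
Second burn Δv₂ = |v₂ − v_p| = 0.4769 km/s.
Δv = Δv₁ + Δv₂ = 0.3544 + 0.4769 = 0.8313 km/s.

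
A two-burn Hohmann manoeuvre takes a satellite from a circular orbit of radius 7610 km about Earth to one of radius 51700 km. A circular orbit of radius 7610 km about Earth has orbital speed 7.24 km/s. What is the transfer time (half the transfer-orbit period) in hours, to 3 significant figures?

t = 7.06 hours

From the circular-orbit relation v² = μ/r at r = 7610 km: μ = v²r = (7.24)² × 7610 = 3.98898×10^5 km³/s².
Transfer-ellipse semi-major axis a_t = (r₁ + r₂)/2 = (7610 + 51700)/2 = 29655 km.
By Kepler's third law the transfer-orbit period is T = 2π√(a_t³/μ), so t = T/2 = 25400 s.
Converting: 25400 s ÷ 3600 s/hour = 7.06 hours.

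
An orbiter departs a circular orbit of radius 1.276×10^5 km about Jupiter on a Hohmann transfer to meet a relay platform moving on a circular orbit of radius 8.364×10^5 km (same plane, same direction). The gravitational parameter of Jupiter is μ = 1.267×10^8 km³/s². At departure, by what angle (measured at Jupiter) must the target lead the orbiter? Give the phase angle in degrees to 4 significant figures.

φ = 101.3°

Transfer-ellipse semi-major axis a_t = (r₁ + r₂)/2 = (1.276×10^5 + 8.364×10^5)/2 = 4.820×10^5 km.
The half-period of the transfer ellipse is t = π√(a_t³/μ) = 93396.827 s.
The target's mean motion on its circular orbit is ω₂ = √(μ/r₂³) = 1.4715237×10^-5 rad/s.
Angle swept by the target during transfer: ω₂·t = 1.374356 rad = 78.74°.
The orbiter traverses 180° on the transfer ellipse, so the target must lead by 180° − 78.74° = 101.3°.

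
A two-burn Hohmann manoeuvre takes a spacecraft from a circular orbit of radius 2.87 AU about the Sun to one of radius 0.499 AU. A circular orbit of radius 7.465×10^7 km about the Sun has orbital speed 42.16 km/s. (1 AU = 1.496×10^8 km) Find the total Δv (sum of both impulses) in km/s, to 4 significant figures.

Δv = 20.88 km/s

From the circular-orbit relation v² = μ/r at r = 7.465×10^7 km: μ = v²r = (42.16)² × 7.465×10^7 = 1.32688×10^11 km³/s².
In km: r₁ = 2.87 × 1.496×10^8 = 4.29352×10^8 km; r₂ = 0.499 × 1.496×10^8 = 7.46504×10^7 km.
The Hohmann ellipse has a_t = (r₁ + r₂)/2 = 2.520012×10^8 km.
At r₁ the circular-orbit speed is v₁ = √(μ/r₁) = 17.58 km/s.
Transfer-orbit speed at r₁ (vis-viva): v_a = √[μ(2/r₁ − 1/a_t)] = 9.568 km/s.
First burn Δv₁ = |v_a − v₁| = 8.012 km/s.
At r₂, v₂ = √(μ/r₂) = 42.16 km/s.
Transfer-orbit speed at r₂: v_p = √[μ(2/r₂ − 1/a_t)] = 55.03 km/s.
Second burn Δv₂ = |v₂ − v_p| = 12.87 km/s.
Δv = Δv₁ + Δv₂ = 8.012 + 12.87 = 20.88 km/s.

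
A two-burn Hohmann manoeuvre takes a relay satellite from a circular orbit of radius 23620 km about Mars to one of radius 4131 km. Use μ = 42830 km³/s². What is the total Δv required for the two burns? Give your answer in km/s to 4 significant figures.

Δv = 1.593 km/s

The Hohmann ellipse has a_t = (r₁ + r₂)/2 = 13875.5 km.
Circular speed at r₁: v₁ = √(μ/r₁) = √(42830/23620) = 1.34659 km/s.
Transfer-orbit speed at r₁ (vis-viva equation): v_a = √[μ(2/r₁ − 1/a_t)] = 0.734746 km/s.
First burn Δv₁ = |v_a − v₁| = 0.6118 km/s.
At r₂, v₂ = √(μ/r₂) = 3.2199 km/s.
Transfer-orbit speed at r₂: v_p = √[μ(2/r₂ − 1/a_t)] = 4.2011 km/s.
Second burn Δv₂ = |v₂ − v_p| = 0.9812 km/s.
Total Δv = Δv₁ + Δv₂ = 1.593 km/s.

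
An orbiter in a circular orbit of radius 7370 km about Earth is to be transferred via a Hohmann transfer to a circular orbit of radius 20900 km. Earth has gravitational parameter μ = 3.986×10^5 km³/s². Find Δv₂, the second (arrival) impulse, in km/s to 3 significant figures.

Δv₂ = 1.21 km/s

Transfer-ellipse semi-major axis a_t = (r₁ + r₂)/2 = (7370 + 20900)/2 = 14135 km.
Circular speed at r = 20900 km: v_c = √(μ/r) = 4.367 km/s.
Vis-viva on the transfer ellipse at r = 20900 km gives v_t = √[μ(2/r − 1/a_t)] = 3.153 km/s.
Δv₂ = |v_t − v_c| = |3.153 − 4.367| = 1.214 km/s.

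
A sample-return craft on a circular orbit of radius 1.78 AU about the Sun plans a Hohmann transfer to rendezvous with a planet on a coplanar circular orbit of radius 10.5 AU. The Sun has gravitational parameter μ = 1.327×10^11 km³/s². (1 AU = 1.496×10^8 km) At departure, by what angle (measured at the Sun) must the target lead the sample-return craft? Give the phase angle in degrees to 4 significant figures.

In km: r₁ = 1.78 × 1.496×10^8 = 2.66288×10^8 km; r₂ = 10.5 × 1.496×10^8 = 1.5708×10^9 km.
The Hohmann ellipse has a_t = (r₁ + r₂)/2 = 9.18544×10^8 km.
Transfer time t = π√(a_t³/μ) = 2.401×10^8 s.
The target's mean motion on its circular orbit is ω₂ = √(μ/r₂³) = 5.851×10^-9 rad/s.
Angle swept by the target during transfer: ω₂·t = 1.4048 rad = 80.49°.
Arrival is 180° from departure on the ellipse, so φ = 180° − 80.49° = 99.51°.

φ = 99.51°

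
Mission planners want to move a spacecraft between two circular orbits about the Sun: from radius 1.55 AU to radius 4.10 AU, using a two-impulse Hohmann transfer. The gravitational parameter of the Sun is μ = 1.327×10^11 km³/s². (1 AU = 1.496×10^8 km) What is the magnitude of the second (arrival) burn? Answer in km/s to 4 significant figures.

Δv₂ = 3.814 km/s

In km: r₁ = 1.55 × 1.496×10^8 = 2.3188×10^8 km; r₂ = 4.10 × 1.496×10^8 = 6.1336×10^8 km.
Semi-major axis of the transfer orbit: a_t = (2.3188×10^8 + 6.1336×10^8)/2 = 4.2262×10^8 km.
Circular speed at r = 6.1336×10^8 km: v_c = √(μ/r) = 14.709 km/s.
Vis-viva on the transfer ellipse at r = 6.1336×10^8 km gives v_t = √[μ(2/r − 1/a_t)] = 10.895 km/s.
Δv₂ = |v_t − v_c| = |10.895 − 14.709| = 3.814 km/s.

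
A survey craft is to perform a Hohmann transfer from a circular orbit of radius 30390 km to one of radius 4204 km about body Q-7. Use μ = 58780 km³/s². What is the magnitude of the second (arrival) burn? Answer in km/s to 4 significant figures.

Transfer-ellipse semi-major axis a_t = (r₁ + r₂)/2 = (30390 + 4204)/2 = 17297 km.
On the circular orbit at r = 4204 km, v_c = √(μ/r) = 3.739 km/s.
Transfer-orbit speed at the same r (vis-viva, a = a_t): v_t = √[μ(2/r − 1/a_t)] = 4.956 km/s.
Δv₂ = |v_t − v_c| = |4.956 − 3.739| = 1.217 km/s.

Δv₂ = 1.217 km/s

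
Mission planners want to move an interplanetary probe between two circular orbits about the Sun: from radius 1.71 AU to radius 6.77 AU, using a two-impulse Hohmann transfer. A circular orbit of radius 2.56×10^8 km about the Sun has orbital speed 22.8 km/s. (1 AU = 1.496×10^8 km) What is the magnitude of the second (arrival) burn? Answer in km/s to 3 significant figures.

Δv₂ = 4.18 km/s

From the circular-orbit relation v² = μ/r at r = 2.56×10^8 km: μ = v²r = (22.8)² × 2.56×10^8 = 1.33079×10^11 km³/s².
In km: r₁ = 1.71 × 1.496×10^8 = 2.55816×10^8 km; r₂ = 6.77 × 1.496×10^8 = 1.012792×10^9 km.
The Hohmann ellipse has a_t = (r₁ + r₂)/2 = 6.34304×10^8 km.
On the circular orbit at r = 1.012792×10^9 km, v_c = √(μ/r) = 11.463 km/s.
Transfer-orbit speed at the same r (vis-viva, a = a_t): v_t = √[μ(2/r − 1/a_t)] = 7.2796 km/s.
Δv₂ = |v_t − v_c| = |7.2796 − 11.463| = 4.183 km/s.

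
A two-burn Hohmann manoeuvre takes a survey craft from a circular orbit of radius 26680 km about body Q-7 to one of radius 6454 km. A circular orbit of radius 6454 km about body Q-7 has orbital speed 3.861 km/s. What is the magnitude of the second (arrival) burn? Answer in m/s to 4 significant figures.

From the circular-orbit relation v² = μ/r at r = 6454 km: μ = v²r = (3.861)² × 6454 = 96211.8 km³/s².
The Hohmann ellipse has a_t = (r₁ + r₂)/2 = 16567 km.
Circular speed at r = 6454 km: v_c = √(μ/r) = 3.861 km/s.
Vis-viva on the transfer ellipse at r = 6454 km gives v_t = √[μ(2/r − 1/a_t)] = 4.900 km/s.
Δv₂ = |v_t − v_c| = |4.900 − 3.861| = 1.039 km/s.

Δv₂ = 1039 m/s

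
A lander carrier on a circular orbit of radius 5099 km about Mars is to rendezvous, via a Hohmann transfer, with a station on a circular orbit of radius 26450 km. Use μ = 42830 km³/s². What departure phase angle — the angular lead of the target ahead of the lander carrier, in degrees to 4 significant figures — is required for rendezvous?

Transfer-ellipse semi-major axis a_t = (r₁ + r₂)/2 = (5099 + 26450)/2 = 15774.5 km.
The half-period of the transfer ellipse is t = π√(a_t³/μ) = 30075 s.
The target's mean motion on its circular orbit is ω₂ = √(μ/r₂³) = 4.8110×10^-5 rad/s.
Angle swept by the target during transfer: ω₂·t = 1.4469 rad = 82.90°.
The lander carrier traverses 180° on the transfer ellipse, so the target must lead by 180° − 82.90° = 97.10°.

φ = 97.10°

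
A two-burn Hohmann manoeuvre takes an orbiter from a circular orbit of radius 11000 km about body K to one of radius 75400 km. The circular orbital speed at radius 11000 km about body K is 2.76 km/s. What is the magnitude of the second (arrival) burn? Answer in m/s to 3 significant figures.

From the circular-orbit relation v² = μ/r at r = 11000 km: μ = v²r = (2.76)² × 11000 = 83793.6 km³/s².
Transfer-ellipse semi-major axis a_t = (r₁ + r₂)/2 = (11000 + 75400)/2 = 43200 km.
On the circular orbit at r = 75400 km, v_c = √(μ/r) = 1.05419 km/s.
Transfer-orbit speed at the same r (vis-viva, a = a_t): v_t = √[μ(2/r − 1/a_t)] = 0.531954 km/s.
Δv₂ = |v_t − v_c| = |0.531954 − 1.05419| = 0.5222 km/s.

Δv₂ = 522 m/s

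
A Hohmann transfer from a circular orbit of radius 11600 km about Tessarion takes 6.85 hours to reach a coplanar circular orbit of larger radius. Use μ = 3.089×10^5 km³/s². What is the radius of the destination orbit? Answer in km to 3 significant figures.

Transfer time t = 6.85 hours = 24660 s, and t = π√(a_t³/μ).
So a_t = (μ t²/π²)^(1/3) = (3.089×10^5 × (24660)² / π²)^(1/3) = 26699 km.
Since a_t = (r₁ + r₂)/2, r₂ = 2a_t − r₁ = 2×26699 − 11600 = 41798 km.

r₂ = 41800 km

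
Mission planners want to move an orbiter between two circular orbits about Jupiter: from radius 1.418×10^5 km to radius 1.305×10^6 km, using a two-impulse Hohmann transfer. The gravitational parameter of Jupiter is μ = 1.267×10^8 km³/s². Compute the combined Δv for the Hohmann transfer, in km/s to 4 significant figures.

The Hohmann ellipse has a_t = (r₁ + r₂)/2 = 7.234×10^5 km.
Circular speed at r₁: v₁ = √(μ/r₁) = √(1.267×10^8/1.418×10^5) = 29.89 km/s.
On the transfer ellipse at r₁, vis-viva gives v_p = √[μ(2/r₁ − 1/a_t)] = 40.15 km/s.
First burn Δv₁ = |v_p − v₁| = 10.26 km/s.
At r₂, v₂ = √(μ/r₂) = 9.853 km/s.
Transfer-orbit speed at r₂: v_a = √[μ(2/r₂ − 1/a_t)] = 4.362 km/s.
Second burn Δv₂ = |v₂ − v_a| = 5.491 km/s.
Δv = Δv₁ + Δv₂ = 10.26 + 5.491 = 15.75 km/s.

Δv = 15.75 km/s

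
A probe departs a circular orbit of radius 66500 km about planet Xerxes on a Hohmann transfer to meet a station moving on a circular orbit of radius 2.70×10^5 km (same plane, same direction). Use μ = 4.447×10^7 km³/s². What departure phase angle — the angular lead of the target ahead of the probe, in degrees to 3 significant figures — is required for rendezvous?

Transfer-ellipse semi-major axis a_t = (r₁ + r₂)/2 = (66500 + 2.700×10^5)/2 = 1.6825×10^5 km.
Transfer time t = π√(a_t³/μ) = 32512 s.
The target's mean motion on its circular orbit is ω₂ = √(μ/r₂³) = 4.7532×10^-5 rad/s.
Angle swept by the target during transfer: ω₂·t = 1.5454 rad = 88.54°.
Arrival is 180° from departure on the ellipse, so φ = 180° − 88.54° = 91.5°.

φ = 91.5°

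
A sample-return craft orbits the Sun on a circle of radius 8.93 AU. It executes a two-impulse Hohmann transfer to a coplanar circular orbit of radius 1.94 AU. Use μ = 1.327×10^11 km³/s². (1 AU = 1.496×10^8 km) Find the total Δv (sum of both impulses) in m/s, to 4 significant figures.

Δv = 10040 m/s

In km: r₁ = 8.93 × 1.496×10^8 = 1.335928×10^9 km; r₂ = 1.94 × 1.496×10^8 = 2.90224×10^8 km.
Semi-major axis of the transfer orbit: a_t = (1.335928×10^9 + 2.90224×10^8)/2 = 8.13076×10^8 km.
Circular speed at r₁: v₁ = √(μ/r₁) = √(1.327×10^11/1.335928×10^9) = 9.9665 km/s.
On the transfer ellipse at r₁, v² = μ(2/r − 1/a) gives v_a = √[μ(2/r₁ − 1/a_t)] = 5.9545 km/s.
First burn Δv₁ = |v_a − v₁| = 4.012 km/s.
At r₂, v₂ = √(μ/r₂) = 21.383 km/s.
Transfer-orbit speed at r₂: v_p = √[μ(2/r₂ − 1/a_t)] = 27.409 km/s.
Second burn Δv₂ = |v₂ − v_p| = 6.026 km/s.
Δv = Δv₁ + Δv₂ = 4.012 + 6.026 = 10.04 km/s.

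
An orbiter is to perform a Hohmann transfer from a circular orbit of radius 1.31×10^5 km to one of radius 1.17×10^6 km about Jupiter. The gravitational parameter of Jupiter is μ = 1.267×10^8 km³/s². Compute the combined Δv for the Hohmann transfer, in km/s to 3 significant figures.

Transfer-ellipse semi-major axis a_t = (r₁ + r₂)/2 = (1.310×10^5 + 1.170×10^6)/2 = 6.505×10^5 km.
At r₁ the circular-orbit speed is v₁ = √(μ/r₁) = 31.10 km/s.
Transfer-orbit speed at r₁ (vis-viva equation): v_p = √[μ(2/r₁ − 1/a_t)] = 41.71 km/s.
First burn Δv₁ = |v_p − v₁| = 10.61 km/s.
Circular speed at r₂: v₂ = √(μ/r₂) = 10.406 km/s.
Transfer-orbit speed at r₂: v_a = √[μ(2/r₂ − 1/a_t)] = 4.6699 km/s.
Second burn Δv₂ = |v₂ − v_a| = 5.736 km/s.
Δv = Δv₁ + Δv₂ = 10.61 + 5.736 = 16.35 km/s.

Δv = 16.3 km/s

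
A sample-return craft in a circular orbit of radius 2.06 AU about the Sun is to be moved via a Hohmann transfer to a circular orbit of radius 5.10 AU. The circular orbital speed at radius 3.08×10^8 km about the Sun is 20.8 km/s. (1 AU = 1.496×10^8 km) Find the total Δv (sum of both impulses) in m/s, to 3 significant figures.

From the circular-orbit relation v² = μ/r at r = 3.08×10^8 km: μ = v²r = (20.8)² × 3.08×10^8 = 1.33253×10^11 km³/s².
In km: r₁ = 2.06 × 1.496×10^8 = 3.08176×10^8 km; r₂ = 5.10 × 1.496×10^8 = 7.6296×10^8 km.
The Hohmann ellipse has a_t = (r₁ + r₂)/2 = 5.35568×10^8 km.
At r₁ the circular-orbit speed is v₁ = √(μ/r₁) = 20.794 km/s.
On the transfer ellipse at r₁, v² = μ(2/r − 1/a) gives v_p = √[μ(2/r₁ − 1/a_t)] = 24.819 km/s.
First burn Δv₁ = |v_p − v₁| = 4.025 km/s.
Circular speed at r₂: v₂ = √(μ/r₂) = 13.216 km/s.
Transfer-orbit speed at r₂: v_a = √[μ(2/r₂ − 1/a_t)] = 10.025 km/s.
Second burn Δv₂ = |v₂ − v_a| = 3.191 km/s.
Total Δv = Δv₁ + Δv₂ = 7.216 km/s.

Δv = 7220 m/s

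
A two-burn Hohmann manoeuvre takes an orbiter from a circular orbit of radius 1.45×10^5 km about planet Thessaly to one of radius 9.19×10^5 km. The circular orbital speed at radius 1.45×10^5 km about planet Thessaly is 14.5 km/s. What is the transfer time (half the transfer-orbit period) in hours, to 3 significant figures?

t = 61.3 hours

From the circular-orbit relation v² = μ/r at r = 1.45×10^5 km: μ = v²r = (14.5)² × 1.45×10^5 = 3.04862×10^7 km³/s².
Semi-major axis of the transfer orbit: a_t = (1.450×10^5 + 9.190×10^5)/2 = 5.320×10^5 km.
Transfer time t = π√(a_t³/μ) = π√((5.320×10^5)³ / 3.04862×10^7) = 2.208×10^5 s.
Converting: 2.208×10^5 s ÷ 3600 s/hour = 61.3 hours.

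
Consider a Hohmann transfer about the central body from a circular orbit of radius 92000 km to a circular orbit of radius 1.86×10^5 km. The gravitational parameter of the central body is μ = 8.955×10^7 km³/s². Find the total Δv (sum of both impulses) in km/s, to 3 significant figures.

Δv = 8.98 km/s

The Hohmann ellipse has a_t = (r₁ + r₂)/2 = 1.390×10^5 km.
Circular speed at r₁: v₁ = √(μ/r₁) = √(8.955×10^7/92000) = 31.199 km/s.
Transfer-orbit speed at r₁ (vis-viva equation): v_p = √[μ(2/r₁ − 1/a_t)] = 36.090 km/s.
First burn Δv₁ = |v_p − v₁| = 4.891 km/s.
Circular speed at r₂: v₂ = √(μ/r₂) = 21.942 km/s.
Transfer-orbit speed at r₂: v_a = √[μ(2/r₂ − 1/a_t)] = 17.851 km/s.
Second burn Δv₂ = |v₂ − v_a| = 4.091 km/s.
Δv = Δv₁ + Δv₂ = 4.891 + 4.091 = 8.982 km/s.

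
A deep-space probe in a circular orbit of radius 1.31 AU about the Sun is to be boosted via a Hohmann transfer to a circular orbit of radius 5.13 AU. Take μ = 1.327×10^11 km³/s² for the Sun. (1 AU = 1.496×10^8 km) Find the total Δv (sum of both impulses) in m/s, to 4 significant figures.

Δv = 11590 m/s

In km: r₁ = 1.31 × 1.496×10^8 = 1.95976×10^8 km; r₂ = 5.13 × 1.496×10^8 = 7.67448×10^8 km.
The Hohmann ellipse has a_t = (r₁ + r₂)/2 = 4.81712×10^8 km.
Circular speed at r₁: v₁ = √(μ/r₁) = √(1.327×10^11/1.95976×10^8) = 26.0216 km/s.
On the transfer ellipse at r₁, vis-viva equation gives v_p = √[μ(2/r₁ − 1/a_t)] = 32.8447 km/s.
First burn Δv₁ = |v_p − v₁| = 6.8231 km/s.
Circular speed at r₂: v₂ = √(μ/r₂) = 13.14955 km/s.
Transfer-orbit speed at r₂: v_a = √[μ(2/r₂ − 1/a_t)] = 8.387233 km/s.
Second burn Δv₂ = |v₂ − v_a| = 4.7623 km/s.
Δv = Δv₁ + Δv₂ = 6.8231 + 4.7623 = 11.59 km/s.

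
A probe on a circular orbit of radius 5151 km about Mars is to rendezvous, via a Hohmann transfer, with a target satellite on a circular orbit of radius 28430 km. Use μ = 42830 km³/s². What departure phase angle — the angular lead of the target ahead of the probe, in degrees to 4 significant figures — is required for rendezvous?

Semi-major axis of the transfer orbit: a_t = (5151 + 28430)/2 = 16790.5 km.
Transfer time t = π√(a_t³/μ) = 33030 s.
Target angular speed ω₂ = √(μ/r₂³) = 4.317×10^-5 rad/s.
Angle swept by the target during transfer: ω₂·t = 1.426 rad = 81.70°.
Arrival is 180° from departure on the ellipse, so φ = 180° − 81.70° = 98.30°.

φ = 98.30°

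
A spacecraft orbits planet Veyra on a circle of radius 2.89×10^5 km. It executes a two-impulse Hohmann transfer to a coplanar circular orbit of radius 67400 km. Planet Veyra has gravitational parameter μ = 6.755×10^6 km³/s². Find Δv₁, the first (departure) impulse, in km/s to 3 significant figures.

Semi-major axis of the transfer orbit: a_t = (2.890×10^5 + 67400)/2 = 1.782×10^5 km.
On the circular orbit at r = 2.890×10^5 km, v_c = √(μ/r) = 4.8346 km/s.
Transfer-orbit speed at the same r (vis-viva, a = a_t): v_t = √[μ(2/r − 1/a_t)] = 2.9733 km/s.
Δv₁ = |v_t − v_c| = |2.9733 − 4.8346| = 1.861 km/s.

Δv₁ = 1.86 km/s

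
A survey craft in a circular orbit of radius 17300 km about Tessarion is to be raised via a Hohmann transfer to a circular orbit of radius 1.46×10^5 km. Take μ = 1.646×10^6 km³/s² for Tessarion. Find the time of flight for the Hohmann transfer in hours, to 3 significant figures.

t = 15.9 hours

Transfer-ellipse semi-major axis a_t = (r₁ + r₂)/2 = (17300 + 1.460×10^5)/2 = 81650 km.
Transfer time t = π√(a_t³/μ) = π√((81650)³ / 1.646×10^6) = 57130 s.
Converting: 57130 s ÷ 3600 s/hour = 15.9 hours.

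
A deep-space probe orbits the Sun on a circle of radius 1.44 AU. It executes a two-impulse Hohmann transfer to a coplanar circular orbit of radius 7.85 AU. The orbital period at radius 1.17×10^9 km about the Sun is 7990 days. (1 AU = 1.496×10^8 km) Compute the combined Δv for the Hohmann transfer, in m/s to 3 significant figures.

From Kepler's third law T² = 4π²r³/μ at r = 1.17×10^9 km, T = 7990 days = 7990 × 86400 s = 6.90336×10^8 s: μ = 4π²r³/T² = 1.32677×10^11 km³/s².
In km: r₁ = 1.44 × 1.496×10^8 = 2.15424×10^8 km; r₂ = 7.85 × 1.496×10^8 = 1.17436×10^9 km.
The Hohmann ellipse has a_t = (r₁ + r₂)/2 = 6.94892×10^8 km.
At r₁ the circular-orbit speed is v₁ = √(μ/r₁) = 24.817 km/s.
On the transfer ellipse at r₁, vis-viva gives v_p = √[μ(2/r₁ − 1/a_t)] = 32.262 km/s.
First burn Δv₁ = |v_p − v₁| = 7.445 km/s.
At r₂, v₂ = √(μ/r₂) = 10.629 km/s.
Transfer-orbit speed at r₂: v_a = √[μ(2/r₂ − 1/a_t)] = 5.9181 km/s.
Second burn Δv₂ = |v₂ − v_a| = 4.711 km/s.
Total Δv = Δv₁ + Δv₂ = 12.16 km/s.

Δv = 12200 m/s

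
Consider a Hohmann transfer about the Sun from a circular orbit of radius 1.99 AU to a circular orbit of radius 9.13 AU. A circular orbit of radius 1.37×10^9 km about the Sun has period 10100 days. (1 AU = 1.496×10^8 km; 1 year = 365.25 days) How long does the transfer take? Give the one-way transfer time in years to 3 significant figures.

From Kepler's third law T² = 4π²r³/μ at r = 1.37×10^9 km, T = 10100 days = 10100 × 86400 s = 8.7264×10^8 s: μ = 4π²r³/T² = 1.33306×10^11 km³/s².
In km: r₁ = 1.99 × 1.496×10^8 = 2.97704×10^8 km; r₂ = 9.13 × 1.496×10^8 = 1.365848×10^9 km.
Transfer-ellipse semi-major axis a_t = (r₁ + r₂)/2 = (2.97704×10^8 + 1.365848×10^9)/2 = 8.31776×10^8 km.
Half the transfer-orbit period gives t = π√(a_t³/μ) = 2.064×10^8 s.
Converting: 2.064×10^8 s ÷ 3.15576×10^7 s/year (365.25 × 86400) = 6.54 years.

t = 6.54 years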